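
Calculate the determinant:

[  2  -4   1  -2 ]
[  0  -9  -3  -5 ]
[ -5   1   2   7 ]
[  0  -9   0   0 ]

-297

Expand along row 4 (it has 3 zeros):
  + (-9) · M_42   where M_42 = det([2 1 -2; 0 -3 -5; -5 2 7]) = 33
det = (+1)·(-9)·(33) = -297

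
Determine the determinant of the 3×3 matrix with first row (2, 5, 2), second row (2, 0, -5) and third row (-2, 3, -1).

Expand along column 2:
  − 5 · |2 -5; -2 -1| = −5·(-2 − 10) = 60
  − 3 · |2 2; 2 -5| = −3·(-10 − 4) = 42
Sum: (60) + (42) = 102

102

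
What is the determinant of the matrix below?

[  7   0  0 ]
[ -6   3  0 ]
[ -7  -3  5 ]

The matrix is lower triangular, so the determinant is the product of the diagonal entries:
det = (7) · (3) · (5) = 105

105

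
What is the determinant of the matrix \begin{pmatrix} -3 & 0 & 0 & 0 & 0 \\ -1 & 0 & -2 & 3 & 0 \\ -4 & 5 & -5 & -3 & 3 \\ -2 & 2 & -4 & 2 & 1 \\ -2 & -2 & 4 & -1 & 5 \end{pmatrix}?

Expand along row 1 (it has 4 zeros):
  + (-3) · M_11   where M_11 = det([0 -2 3 0; 5 -5 -3 3; 2 -4 2 1; -2 4 -1 5]) = 14
det = (+1)·(-3)·(14) = -42

-42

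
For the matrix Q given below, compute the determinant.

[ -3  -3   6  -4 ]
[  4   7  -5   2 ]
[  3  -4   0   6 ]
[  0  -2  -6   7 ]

Expand along row 3 (it has 1 zero):
  + (3) · M_31   where M_31 = det([-3 6 -4; 7 -5 2; -2 -6 7]) = -41
  − (-4) · M_32   where M_32 = det([-3 6 -4; 4 -5 2; 0 -6 7]) = -3
  − (6) · M_34   where M_34 = det([-3 -3 6; 4 7 -5; 0 -2 -6]) = 36
det = (+1)·(3)·(-41) + (-1)·(-4)·(-3) + (-1)·(6)·(36) = -351

det(Q) = -351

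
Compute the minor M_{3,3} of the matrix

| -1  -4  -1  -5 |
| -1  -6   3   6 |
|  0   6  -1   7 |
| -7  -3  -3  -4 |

337

Delete row 3 and column 3; the remaining 3×3 submatrix is [-1 -4 -5; -1 -6 6; -7 -3 -4].
Its determinant is 337.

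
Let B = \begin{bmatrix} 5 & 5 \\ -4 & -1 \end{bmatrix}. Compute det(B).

det(B) = 5·(-1) − 5·(-4) = -5 − (-20) = 15

det(B) = 15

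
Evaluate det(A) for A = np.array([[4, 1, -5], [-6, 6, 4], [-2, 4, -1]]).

Expand along column 1:
  + 4 · |6 4; 4 -1| = 4·(-6 − 16) = -88
  − (-6) · |1 -5; 4 -1| = −(-6)·(-1 − (-20)) = 114
  + (-2) · |1 -5; 6 4| = (-2)·(4 − (-30)) = -68
Sum: (-88) + (114) + (-68) = -42

-42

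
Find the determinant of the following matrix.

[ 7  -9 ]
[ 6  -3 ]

The determinant is 33.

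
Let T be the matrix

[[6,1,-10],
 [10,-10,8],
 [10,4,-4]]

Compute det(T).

-1232

Expand along row 1:
  + 6 · |-10 8; 4 -4| = 6·(40 − 32) = 48
  − 1 · |10 8; 10 -4| = −1·(-40 − 80) = 120
  + (-10) · |10 -10; 10 4| = (-10)·(40 − (-100)) = -1400
Sum: (48) + (120) + (-1400) = -1232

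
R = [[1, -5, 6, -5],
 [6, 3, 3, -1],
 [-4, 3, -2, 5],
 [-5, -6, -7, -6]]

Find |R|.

-636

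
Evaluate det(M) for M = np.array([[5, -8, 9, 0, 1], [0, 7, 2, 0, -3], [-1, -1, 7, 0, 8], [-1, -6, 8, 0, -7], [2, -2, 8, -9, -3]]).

det(M) = -56952

Expand along column 4 (it has 4 zeros):
  − (-9) · M_54   where M_54 = det([5 -8 9 1; 0 7 2 -3; -1 -1 7 8; -1 -6 8 -7]) = -6328
det = (-1)·(-9)·(-6328) = -56952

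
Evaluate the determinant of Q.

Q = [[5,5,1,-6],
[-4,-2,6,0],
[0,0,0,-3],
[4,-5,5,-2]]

1044

Expand along row 3 (it has 3 zeros):
  − (-3) · M_34   where M_34 = det([5 5 1; -4 -2 6; 4 -5 5]) = 348
det = (-1)·(-3)·(348) = 1044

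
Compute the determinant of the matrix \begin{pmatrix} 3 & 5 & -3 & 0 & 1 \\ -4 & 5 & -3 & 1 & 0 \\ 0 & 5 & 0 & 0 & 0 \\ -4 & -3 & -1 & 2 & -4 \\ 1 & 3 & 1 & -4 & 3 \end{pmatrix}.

-1000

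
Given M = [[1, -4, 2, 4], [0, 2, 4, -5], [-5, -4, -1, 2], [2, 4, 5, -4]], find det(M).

det(M) = 304

Expand along row 2 (it has 1 zero):
  + (2) · M_22   where M_22 = det([1 2 4; -5 -1 2; 2 5 -4]) = -130
  − (4) · M_23   where M_23 = det([1 -4 4; -5 -4 2; 2 4 -4]) = 24
  + (-5) · M_24   where M_24 = det([1 -4 2; -5 -4 -1; 2 4 5]) = -132
det = (+1)·(2)·(-130) + (-1)·(4)·(24) + (+1)·(-5)·(-132) = 304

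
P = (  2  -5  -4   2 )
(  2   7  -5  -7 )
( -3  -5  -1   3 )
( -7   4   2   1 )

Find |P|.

Expand along row 1:
  + (2) · M_11   where M_11 = det([7 -5 -7; -5 -1 3; 4 2 1]) = -92
  − (-5) · M_12   where M_12 = det([2 -5 -7; -3 -1 3; -7 2 1]) = 167
  + (-4) · M_13   where M_13 = det([2 7 -7; -3 -5 3; -7 4 1]) = 169
  − (2) · M_14   where M_14 = det([2 7 -5; -3 -5 -1; -7 4 2]) = 314
det = (+1)·(2)·(-92) + (-1)·(-5)·(167) + (+1)·(-4)·(169) + (-1)·(2)·(314) = -653

The determinant is -653.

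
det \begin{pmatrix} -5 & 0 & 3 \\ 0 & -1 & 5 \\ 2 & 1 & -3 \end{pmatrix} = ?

Expand along column 1:
  + (-5) · |-1 5; 1 -3| = (-5)·(3 − 5) = 10
  + 2 · |0 3; -1 5| = 2·(0 − (-3)) = 6
Sum: (10) + (6) = 16

16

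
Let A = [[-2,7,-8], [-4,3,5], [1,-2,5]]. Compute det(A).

Expand along column 1:
  + (-2) · |3 5; -2 5| = (-2)·(15 − (-10)) = -50
  − (-4) · |7 -8; -2 5| = −(-4)·(35 − 16) = 76
  + 1 · |7 -8; 3 5| = 1·(35 − (-24)) = 59
Sum: (-50) + (76) + (59) = 85

The determinant is 85.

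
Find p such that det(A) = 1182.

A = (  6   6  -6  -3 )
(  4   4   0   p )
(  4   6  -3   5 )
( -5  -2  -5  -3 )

Expanding along the row containing p, det(A) is linear in p: det(A) = (-138)·p + (492).
Set (-138)·p + (492) = 1182  ⇒  (-138)·p = 690  ⇒  p = -5.

-5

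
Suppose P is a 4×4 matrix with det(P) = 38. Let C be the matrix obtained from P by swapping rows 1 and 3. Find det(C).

Swapping two rows multiplies the determinant by −1.
det(C) = (-1)·(38) = -38

The determinant is -38.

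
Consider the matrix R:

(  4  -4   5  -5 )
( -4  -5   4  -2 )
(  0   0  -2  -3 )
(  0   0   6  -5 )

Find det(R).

-1008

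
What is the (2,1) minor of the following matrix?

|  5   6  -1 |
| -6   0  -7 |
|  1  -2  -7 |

The minor is -44.

Delete row 2 and column 1; the remaining 2×2 submatrix is [6 -1; -2 -7].
Its determinant is 6·(-7) − (-1)·(-2) = -44.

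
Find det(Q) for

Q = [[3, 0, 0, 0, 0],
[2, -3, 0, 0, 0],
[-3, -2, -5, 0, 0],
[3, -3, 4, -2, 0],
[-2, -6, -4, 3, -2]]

Q is lower triangular, so det(Q) is the product of the diagonal entries:
det = (3) · (-3) · (-5) · (-2) · (-2) = 180

|Q| = 180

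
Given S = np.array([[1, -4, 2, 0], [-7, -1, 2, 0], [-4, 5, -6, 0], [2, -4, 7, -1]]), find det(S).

Expand along column 4 (it has 3 zeros):
  + (-1) · M_44   where M_44 = det([1 -4 2; -7 -1 2; -4 5 -6]) = 118
det = (+1)·(-1)·(118) = -118

The determinant is -118.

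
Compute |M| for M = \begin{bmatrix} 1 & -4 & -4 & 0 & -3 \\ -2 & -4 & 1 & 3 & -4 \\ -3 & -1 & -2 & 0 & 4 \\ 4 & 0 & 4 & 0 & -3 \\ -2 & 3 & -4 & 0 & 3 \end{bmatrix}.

-618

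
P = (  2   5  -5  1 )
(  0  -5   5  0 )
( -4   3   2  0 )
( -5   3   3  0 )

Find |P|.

det(P) = -5

Expand along column 4 (it has 3 zeros):
  − (1) · M_14   where M_14 = det([0 -5 5; -4 3 2; -5 3 3]) = 5
det = (-1)·(1)·(5) = -5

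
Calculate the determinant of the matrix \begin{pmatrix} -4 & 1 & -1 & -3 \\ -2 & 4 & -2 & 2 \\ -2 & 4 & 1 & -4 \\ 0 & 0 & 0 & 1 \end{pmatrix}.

Expand along row 4 (it has 3 zeros):
  + (1) · M_44   where M_44 = det([-4 1 -1; -2 4 -2; -2 4 1]) = -42
det = (+1)·(1)·(-42) = -42

-42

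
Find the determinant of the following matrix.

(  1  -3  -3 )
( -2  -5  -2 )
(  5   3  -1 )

-10

Expand along row 1:
  + 1 · |-5 -2; 3 -1| = 1·(5 − (-6)) = 11
  − (-3) · |-2 -2; 5 -1| = −(-3)·(2 − (-10)) = 36
  + (-3) · |-2 -5; 5 3| = (-3)·(-6 − (-25)) = -57
Sum: (11) + (36) + (-57) = -10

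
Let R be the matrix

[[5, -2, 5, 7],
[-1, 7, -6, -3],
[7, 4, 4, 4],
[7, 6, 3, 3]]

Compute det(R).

Expand along row 1:
  + (5) · M_11   where M_11 = det([7 -6 -3; 4 4 4; 6 3 3]) = -36
  − (-2) · M_12   where M_12 = det([-1 -6 -3; 7 4 4; 7 3 3]) = -21
  + (5) · M_13   where M_13 = det([-1 7 -3; 7 4 4; 7 6 3]) = 19
  − (7) · M_14   where M_14 = det([-1 7 -6; 7 4 4; 7 6 3]) = -23
det = (+1)·(5)·(-36) + (-1)·(-2)·(-21) + (+1)·(5)·(19) + (-1)·(7)·(-23) = 34

34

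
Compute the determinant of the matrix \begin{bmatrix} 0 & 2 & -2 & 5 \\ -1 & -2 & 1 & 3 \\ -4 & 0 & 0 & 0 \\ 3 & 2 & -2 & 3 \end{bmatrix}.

Expand along row 3 (it has 3 zeros):
  + (-4) · M_31   where M_31 = det([2 -2 5; -2 1 3; 2 -2 3]) = 4
det = (+1)·(-4)·(4) = -16

-16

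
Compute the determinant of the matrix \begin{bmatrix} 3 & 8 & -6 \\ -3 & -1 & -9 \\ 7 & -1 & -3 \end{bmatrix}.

-654

Expand along column 1:
  + 3 · |-1 -9; -1 -3| = 3·(3 − 9) = -18
  − (-3) · |8 -6; -1 -3| = −(-3)·(-24 − 6) = -90
  + 7 · |8 -6; -1 -9| = 7·(-72 − 6) = -546
Sum: (-18) + (-90) + (-546) = -654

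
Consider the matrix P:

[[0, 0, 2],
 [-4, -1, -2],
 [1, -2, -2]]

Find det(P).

Expand along row 1:
  + 2 · |-4 -1; 1 -2| = 2·(8 − (-1)) = 18

18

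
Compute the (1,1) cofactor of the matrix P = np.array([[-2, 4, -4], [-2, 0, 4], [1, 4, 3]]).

-16

Delete row 1 and column 1; the remaining 2×2 submatrix is [0 4; 4 3].
Its determinant is 0·3 − 4·4 = -16.
The cofactor carries sign (−1)^(1+1) = +1, so C_{1,1} = +(-16) = -16.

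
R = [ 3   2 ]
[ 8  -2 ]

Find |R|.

det(R) = 3·(-2) − 2·8 = -6 − 16 = -22

The determinant is -22.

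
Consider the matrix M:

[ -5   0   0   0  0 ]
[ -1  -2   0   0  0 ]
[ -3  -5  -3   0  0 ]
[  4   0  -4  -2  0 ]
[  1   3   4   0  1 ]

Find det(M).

M is lower triangular, so det(M) is the product of the diagonal entries:
det = (-5) · (-2) · (-3) · (-2) · (1) = 60

|M| = 60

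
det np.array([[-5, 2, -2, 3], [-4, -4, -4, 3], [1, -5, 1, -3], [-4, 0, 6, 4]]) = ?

Expand along row 4 (it has 1 zero):
  − (-4) · M_41   where M_41 = det([2 -2 3; -4 -4 3; -5 1 -3]) = 0
  − (6) · M_43   where M_43 = det([-5 2 3; -4 -4 3; 1 -5 -3]) = -81
  + (4) · M_44   where M_44 = det([-5 2 -2; -4 -4 -4; 1 -5 1]) = 72
det = (-1)·(-4)·(0) + (-1)·(6)·(-81) + (+1)·(4)·(72) = 774

The determinant is 774.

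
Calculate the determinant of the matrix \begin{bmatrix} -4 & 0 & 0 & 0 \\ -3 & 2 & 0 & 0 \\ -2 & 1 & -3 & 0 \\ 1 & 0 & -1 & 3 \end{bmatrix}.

The matrix is lower triangular, so the determinant is the product of the diagonal entries:
det = (-4) · (2) · (-3) · (3) = 72

72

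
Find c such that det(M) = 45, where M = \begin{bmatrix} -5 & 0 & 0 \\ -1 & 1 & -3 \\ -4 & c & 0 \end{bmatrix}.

Expanding along the column containing c, det(M) is linear in c: det(M) = (-15)·c + (0).
Set (-15)·c + (0) = 45  ⇒  (-15)·c = 45  ⇒  c = -3.

-3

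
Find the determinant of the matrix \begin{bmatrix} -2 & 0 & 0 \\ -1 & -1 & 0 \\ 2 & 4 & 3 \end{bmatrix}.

The determinant is 6.

The matrix is lower triangular, so the determinant is the product of the diagonal entries:
det = (-2) · (-1) · (3) = 6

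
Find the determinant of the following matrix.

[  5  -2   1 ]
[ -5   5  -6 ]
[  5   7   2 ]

Expand along column 1:
  + 5 · |5 -6; 7 2| = 5·(10 − (-42)) = 260
  − (-5) · |-2 1; 7 2| = −(-5)·(-4 − 7) = -55
  + 5 · |-2 1; 5 -6| = 5·(12 − 5) = 35
Sum: (260) + (-55) + (35) = 240

240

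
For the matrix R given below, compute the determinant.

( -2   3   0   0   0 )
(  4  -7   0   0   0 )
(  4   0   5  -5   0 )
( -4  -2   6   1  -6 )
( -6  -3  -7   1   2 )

The determinant is -220.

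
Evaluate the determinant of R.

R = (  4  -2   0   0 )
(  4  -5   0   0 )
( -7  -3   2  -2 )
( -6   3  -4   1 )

R is block lower-triangular with a 2×2 block and a 2×2 block on the diagonal, so its determinant equals the product of the determinants of the diagonal blocks.
det of the 2×2 block = -12
det of the 2×2 block = -6
det = (-12)·(-6) = 72

The determinant is 72.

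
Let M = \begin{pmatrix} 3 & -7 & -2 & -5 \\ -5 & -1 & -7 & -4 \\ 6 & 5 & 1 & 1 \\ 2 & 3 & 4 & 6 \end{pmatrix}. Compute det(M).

Expand along row 1:
  + (3) · M_11   where M_11 = det([-1 -7 -4; 5 1 1; 3 4 6]) = 119
  − (-7) · M_12   where M_12 = det([-5 -7 -4; 6 1 1; 2 4 6]) = 140
  + (-2) · M_13   where M_13 = det([-5 -1 -4; 6 5 1; 2 3 6]) = -133
  − (-5) · M_14   where M_14 = det([-5 -1 -7; 6 5 1; 2 3 4]) = -119
det = (+1)·(3)·(119) + (-1)·(-7)·(140) + (+1)·(-2)·(-133) + (-1)·(-5)·(-119) = 1008

1008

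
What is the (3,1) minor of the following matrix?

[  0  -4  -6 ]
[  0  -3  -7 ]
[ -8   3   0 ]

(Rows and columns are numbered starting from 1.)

10

Delete row 3 and column 1; the remaining 2×2 submatrix is [-4 -6; -3 -7].
Its determinant is (-4)·(-7) − (-6)·(-3) = 10.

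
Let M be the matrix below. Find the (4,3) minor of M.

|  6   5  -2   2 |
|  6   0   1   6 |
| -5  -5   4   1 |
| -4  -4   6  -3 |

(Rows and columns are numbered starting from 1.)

Delete row 4 and column 3; the remaining 3×3 submatrix is [6 5 2; 6 0 6; -5 -5 1].
Its determinant is -60.

-60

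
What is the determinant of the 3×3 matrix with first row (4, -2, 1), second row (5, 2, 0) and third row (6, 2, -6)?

Expand along row 2:
  − 5 · |-2 1; 2 -6| = −5·(12 − 2) = -50
  + 2 · |4 1; 6 -6| = 2·(-24 − 6) = -60
Sum: (-50) + (-60) = -110

-110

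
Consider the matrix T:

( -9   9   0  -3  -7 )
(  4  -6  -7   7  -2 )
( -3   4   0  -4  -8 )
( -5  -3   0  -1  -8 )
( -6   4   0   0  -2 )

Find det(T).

Expand along column 3 (it has 4 zeros):
  − (-7) · M_23   where M_23 = det([-9 9 -3 -7; -3 4 -4 -8; -5 -3 -1 -8; -6 4 0 -2]) = -40
det = (-1)·(-7)·(-40) = -280

det(T) = -280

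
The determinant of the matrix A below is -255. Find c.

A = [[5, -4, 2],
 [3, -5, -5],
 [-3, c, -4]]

Expanding along the row containing c, det(A) is linear in c: det(A) = (31)·c + (-38).
Set (31)·c + (-38) = -255  ⇒  (31)·c = -217  ⇒  c = -7.

-7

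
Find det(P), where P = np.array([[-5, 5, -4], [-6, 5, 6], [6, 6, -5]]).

Expand along row 1:
  + (-5) · |5 6; 6 -5| = (-5)·(-25 − 36) = 305
  − 5 · |-6 6; 6 -5| = −5·(30 − 36) = 30
  + (-4) · |-6 5; 6 6| = (-4)·(-36 − 30) = 264
Sum: (305) + (30) + (264) = 599

|P| = 599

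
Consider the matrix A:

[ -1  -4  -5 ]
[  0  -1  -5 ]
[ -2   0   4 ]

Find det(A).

Expand along row 2:
  + (-1) · |-1 -5; -2 4| = (-1)·(-4 − 10) = 14
  − (-5) · |-1 -4; -2 0| = −(-5)·(0 − 8) = -40
Sum: (14) + (-40) = -26

The determinant is -26.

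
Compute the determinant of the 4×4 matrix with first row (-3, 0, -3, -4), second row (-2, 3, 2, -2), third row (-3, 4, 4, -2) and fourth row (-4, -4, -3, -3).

Expand along row 1 (it has 1 zero):
  + (-3) · M_11   where M_11 = det([3 2 -2; 4 4 -2; -4 -3 -3]) = -22
  + (-3) · M_13   where M_13 = det([-2 3 -2; -3 4 -2; -4 -4 -3]) = -19
  − (-4) · M_14   where M_14 = det([-2 3 2; -3 4 4; -4 -4 -3]) = -27
det = (+1)·(-3)·(-22) + (+1)·(-3)·(-19) + (-1)·(-4)·(-27) = 15

15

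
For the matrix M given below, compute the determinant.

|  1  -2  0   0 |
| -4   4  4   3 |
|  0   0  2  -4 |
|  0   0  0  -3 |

M is block upper-triangular with a 2×2 block and a 2×2 block on the diagonal, so its determinant equals the product of the determinants of the diagonal blocks.
det of the 2×2 block = -4
det of the 2×2 block = -6
det = (-4)·(-6) = 24

24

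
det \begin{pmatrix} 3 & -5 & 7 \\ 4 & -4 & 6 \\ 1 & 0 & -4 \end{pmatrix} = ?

The determinant is -34.

Expand along row 3:
  + 1 · |-5 7; -4 6| = 1·(-30 − (-28)) = -2
  + (-4) · |3 -5; 4 -4| = (-4)·(-12 − (-20)) = -32
Sum: (-2) + (-32) = -34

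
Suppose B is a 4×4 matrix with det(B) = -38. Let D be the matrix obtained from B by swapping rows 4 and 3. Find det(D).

Swapping two rows multiplies the determinant by −1.
det(D) = (-1)·(-38) = 38

|D| = 38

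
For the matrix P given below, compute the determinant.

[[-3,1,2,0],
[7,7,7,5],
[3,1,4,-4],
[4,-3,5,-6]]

Expand along row 1 (it has 1 zero):
  + (-3) · M_11   where M_11 = det([7 7 5; 1 4 -4; -3 5 -6]) = 183
  − (1) · M_12   where M_12 = det([7 7 5; 3 4 -4; 4 5 -6]) = -19
  + (2) · M_13   where M_13 = det([7 7 5; 3 1 -4; 4 -3 -6]) = -177
det = (+1)·(-3)·(183) + (-1)·(1)·(-19) + (+1)·(2)·(-177) = -884

The determinant is -884.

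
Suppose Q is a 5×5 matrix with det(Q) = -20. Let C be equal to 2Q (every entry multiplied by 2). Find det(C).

For a 5×5 matrix, det(2Q) = 2^5·det(Q) = 32·det(Q).
det(C) = (32)·(-20) = -640

-640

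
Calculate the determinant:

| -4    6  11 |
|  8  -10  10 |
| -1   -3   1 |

Expand along column 1:
  + (-4) · |-10 10; -3 1| = (-4)·(-10 − (-30)) = -80
  − 8 · |6 11; -3 1| = −8·(6 − (-33)) = -312
  + (-1) · |6 11; -10 10| = (-1)·(60 − (-110)) = -170
Sum: (-80) + (-312) + (-170) = -562

-562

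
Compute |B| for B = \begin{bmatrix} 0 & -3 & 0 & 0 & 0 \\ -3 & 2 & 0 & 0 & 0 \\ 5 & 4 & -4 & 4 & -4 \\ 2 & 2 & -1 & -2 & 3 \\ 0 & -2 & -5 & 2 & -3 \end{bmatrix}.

B is block lower-triangular with a 2×2 block and a 3×3 block on the diagonal, so its determinant equals the product of the determinants of the diagonal blocks.
det of the 2×2 block = -9
det of the 3×3 block = -24
det = (-9)·(-24) = 216

det(B) = 216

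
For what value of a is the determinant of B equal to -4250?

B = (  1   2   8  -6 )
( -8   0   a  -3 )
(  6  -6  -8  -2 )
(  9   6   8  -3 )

Expanding along the row containing a, det(B) is linear in a: det(B) = (510)·a + (-2720).
Set (510)·a + (-2720) = -4250  ⇒  (510)·a = -1530  ⇒  a = -3.

-3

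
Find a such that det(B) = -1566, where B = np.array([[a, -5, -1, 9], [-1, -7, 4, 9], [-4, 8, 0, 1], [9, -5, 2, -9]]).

Expanding along the column containing a, det(B) is linear in a: det(B) = (426)·a + (1842).
Set (426)·a + (1842) = -1566  ⇒  (426)·a = -3408  ⇒  a = -8.

-8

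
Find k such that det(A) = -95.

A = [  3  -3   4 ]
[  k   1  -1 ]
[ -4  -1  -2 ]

Expanding along the column containing k, det(A) is linear in k: det(A) = (-10)·k + (-5).
Set (-10)·k + (-5) = -95  ⇒  (-10)·k = -90  ⇒  k = 9.

9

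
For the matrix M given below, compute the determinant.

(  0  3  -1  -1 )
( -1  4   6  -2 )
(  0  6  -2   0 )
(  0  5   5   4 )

Expand along column 1 (it has 3 zeros):
  − (-1) · M_21   where M_21 = det([3 -1 -1; 6 -2 0; 5 5 4]) = -40
det = (-1)·(-1)·(-40) = -40

|M| = -40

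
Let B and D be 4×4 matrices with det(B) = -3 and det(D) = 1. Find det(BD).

The determinant is -3.

det(BD) = det(B)·det(D) = (-3)·(1) = -3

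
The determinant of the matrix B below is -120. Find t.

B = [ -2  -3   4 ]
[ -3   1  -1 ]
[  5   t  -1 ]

t = 9

Expanding along the row containing t, det(B) is linear in t: det(B) = (-14)·t + (6).
Set (-14)·t + (6) = -120  ⇒  (-14)·t = -126  ⇒  t = 9.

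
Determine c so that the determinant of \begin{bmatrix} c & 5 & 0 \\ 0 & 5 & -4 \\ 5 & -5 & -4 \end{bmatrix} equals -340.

c = 6

Expanding along the column containing c, det(A) is linear in c: det(A) = (-40)·c + (-100).
Set (-40)·c + (-100) = -340  ⇒  (-40)·c = -240  ⇒  c = 6.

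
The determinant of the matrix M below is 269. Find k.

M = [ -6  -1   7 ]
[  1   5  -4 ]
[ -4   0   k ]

Expanding along the column containing k, det(M) is linear in k: det(M) = (-29)·k + (124).
Set (-29)·k + (124) = 269  ⇒  (-29)·k = 145  ⇒  k = -5.

k = -5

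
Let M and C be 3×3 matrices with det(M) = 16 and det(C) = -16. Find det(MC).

det(MC) = det(M)·det(C) = (16)·(-16) = -256

-256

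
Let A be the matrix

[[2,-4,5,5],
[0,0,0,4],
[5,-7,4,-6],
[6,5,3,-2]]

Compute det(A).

Expand along row 2 (it has 3 zeros):
  + (4) · M_24   where M_24 = det([2 -4 5; 5 -7 4; 6 5 3]) = 217
det = (+1)·(4)·(217) = 868

868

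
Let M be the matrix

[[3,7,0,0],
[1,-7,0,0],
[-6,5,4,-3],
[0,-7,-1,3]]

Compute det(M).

-252

M is block lower-triangular with a 2×2 block and a 2×2 block on the diagonal, so its determinant equals the product of the determinants of the diagonal blocks.
det of the 2×2 block = -28
det of the 2×2 block = 9
det = (-28)·(9) = -252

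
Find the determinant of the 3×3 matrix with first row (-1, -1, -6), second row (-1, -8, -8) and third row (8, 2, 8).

-268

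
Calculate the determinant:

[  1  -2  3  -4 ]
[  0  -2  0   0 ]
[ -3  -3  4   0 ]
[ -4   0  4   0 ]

The determinant is 32.

Expand along row 2 (it has 3 zeros):
  + (-2) · M_22   where M_22 = det([1 3 -4; -3 4 0; -4 4 0]) = -16
det = (+1)·(-2)·(-16) = 32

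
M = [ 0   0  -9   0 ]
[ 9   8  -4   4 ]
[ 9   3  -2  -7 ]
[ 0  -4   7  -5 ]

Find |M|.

Expand along row 1 (it has 3 zeros):
  + (-9) · M_13   where M_13 = det([9 8 4; 9 3 -7; 0 -4 -5]) = -171
det = (+1)·(-9)·(-171) = 1539

1539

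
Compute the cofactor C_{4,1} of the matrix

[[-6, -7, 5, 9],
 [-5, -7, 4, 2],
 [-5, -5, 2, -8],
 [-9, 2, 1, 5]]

Delete row 4 and column 1; the remaining 3×3 submatrix is [-7 5 9; -7 4 2; -5 2 -8].
Its determinant is -24.
The cofactor carries sign (−1)^(4+1) = −1, so C_{4,1} = −(-24) = 24.

The cofactor is 24.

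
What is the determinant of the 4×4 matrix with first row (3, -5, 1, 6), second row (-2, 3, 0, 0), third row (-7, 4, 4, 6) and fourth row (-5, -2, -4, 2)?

Expand along row 2 (it has 2 zeros):
  − (-2) · M_21   where M_21 = det([-5 1 6; 4 4 6; -2 -4 2]) = -228
  + (3) · M_22   where M_22 = det([3 1 6; -7 4 6; -5 -4 2]) = 368
det = (-1)·(-2)·(-228) + (+1)·(3)·(368) = 648

648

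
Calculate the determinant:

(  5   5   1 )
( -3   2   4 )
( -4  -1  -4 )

Expand along row 1:
  + 5 · |2 4; -1 -4| = 5·(-8 − (-4)) = -20
  − 5 · |-3 4; -4 -4| = −5·(12 − (-16)) = -140
  + 1 · |-3 2; -4 -1| = 1·(3 − (-8)) = 11
Sum: (-20) + (-140) + (11) = -149

The determinant is -149.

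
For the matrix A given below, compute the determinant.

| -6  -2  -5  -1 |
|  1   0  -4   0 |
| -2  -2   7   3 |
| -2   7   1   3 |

840

Expand along row 2 (it has 2 zeros):
  − (1) · M_21   where M_21 = det([-2 -5 -1; -2 7 3; 7 1 3]) = -120
  − (-4) · M_23   where M_23 = det([-6 -2 -1; -2 -2 3; -2 7 3]) = 180
det = (-1)·(1)·(-120) + (-1)·(-4)·(180) = 840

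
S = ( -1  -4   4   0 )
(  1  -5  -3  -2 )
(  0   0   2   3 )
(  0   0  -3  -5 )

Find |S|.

The determinant is -9.

S is block upper-triangular with a 2×2 block and a 2×2 block on the diagonal, so its determinant equals the product of the determinants of the diagonal blocks.
det of the 2×2 block = 9
det of the 2×2 block = -1
det = (9)·(-1) = -9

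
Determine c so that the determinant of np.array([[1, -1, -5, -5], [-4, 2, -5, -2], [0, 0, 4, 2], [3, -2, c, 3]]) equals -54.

Expanding along the column containing c, det(A) is linear in c: det(A) = (4)·c + (-46).
Set (4)·c + (-46) = -54  ⇒  (4)·c = -8  ⇒  c = -2.

c = -2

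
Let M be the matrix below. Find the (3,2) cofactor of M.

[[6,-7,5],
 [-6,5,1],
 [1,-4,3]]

-36

Delete row 3 and column 2; the remaining 2×2 submatrix is [6 5; -6 1].
Its determinant is 6·1 − 5·(-6) = 36.
The cofactor carries sign (−1)^(3+2) = −1, so C_{3,2} = −(36) = -36.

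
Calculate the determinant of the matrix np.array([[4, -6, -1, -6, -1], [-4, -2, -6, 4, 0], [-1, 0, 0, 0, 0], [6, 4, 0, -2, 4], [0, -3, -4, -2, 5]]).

904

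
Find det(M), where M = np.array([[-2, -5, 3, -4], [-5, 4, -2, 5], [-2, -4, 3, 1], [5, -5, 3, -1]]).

|M| = -36

Expand along row 1:
  + (-2) · M_11   where M_11 = det([4 -2 5; -4 3 1; -5 3 -1]) = 9
  − (-5) · M_12   where M_12 = det([-5 -2 5; -2 3 1; 5 3 -1]) = -81
  + (3) · M_13   where M_13 = det([-5 4 5; -2 -4 1; 5 -5 -1]) = 117
  − (-4) · M_14   where M_14 = det([-5 4 -2; -2 -4 3; 5 -5 3]) = 9
det = (+1)·(-2)·(9) + (-1)·(-5)·(-81) + (+1)·(3)·(117) + (-1)·(-4)·(9) = -36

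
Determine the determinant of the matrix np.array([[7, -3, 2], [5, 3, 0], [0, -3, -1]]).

Expand along row 2:
  − 5 · |-3 2; -3 -1| = −5·(3 − (-6)) = -45
  + 3 · |7 2; 0 -1| = 3·(-7 − 0) = -21
Sum: (-45) + (-21) = -66

-66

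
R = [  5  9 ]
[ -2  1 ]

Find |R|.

det(R) = 5·1 − 9·(-2) = 5 − (-18) = 23

det(R) = 23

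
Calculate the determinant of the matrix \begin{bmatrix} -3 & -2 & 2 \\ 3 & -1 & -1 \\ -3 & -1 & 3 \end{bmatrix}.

12

Expand along row 1:
  + (-3) · |-1 -1; -1 3| = (-3)·(-3 − 1) = 12
  − (-2) · |3 -1; -3 3| = −(-2)·(9 − 3) = 12
  + 2 · |3 -1; -3 -1| = 2·(-3 − 3) = -12
Sum: (12) + (12) + (-12) = 12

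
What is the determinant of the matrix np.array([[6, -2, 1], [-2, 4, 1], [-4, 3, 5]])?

100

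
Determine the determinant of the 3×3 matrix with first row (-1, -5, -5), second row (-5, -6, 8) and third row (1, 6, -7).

261

Expand along row 1:
  + (-1) · |-6 8; 6 -7| = (-1)·(42 − 48) = 6
  − (-5) · |-5 8; 1 -7| = −(-5)·(35 − 8) = 135
  + (-5) · |-5 -6; 1 6| = (-5)·(-30 − (-6)) = 120
Sum: (6) + (135) + (120) = 261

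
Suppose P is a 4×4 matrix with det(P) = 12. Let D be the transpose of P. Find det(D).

det(Pᵀ) = det(P).
det(D) = (1)·(12) = 12

det(D) = 12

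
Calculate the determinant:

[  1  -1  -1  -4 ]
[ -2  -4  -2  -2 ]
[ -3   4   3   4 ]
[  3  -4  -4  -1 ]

The determinant is 70.

Expand along row 1:
  + (1) · M_11   where M_11 = det([-4 -2 -2; 4 3 4; -4 -4 -1]) = -20
  − (-1) · M_12   where M_12 = det([-2 -2 -2; -3 3 4; 3 -4 -1]) = -50
  + (-1) · M_13   where M_13 = det([-2 -4 -2; -3 4 4; 3 -4 -1]) = -60
  − (-4) · M_14   where M_14 = det([-2 -4 -2; -3 4 3; 3 -4 -4]) = 20
det = (+1)·(1)·(-20) + (-1)·(-1)·(-50) + (+1)·(-1)·(-60) + (-1)·(-4)·(20) = 70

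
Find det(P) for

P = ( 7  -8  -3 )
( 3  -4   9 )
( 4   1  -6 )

Expand along column 1:
  + 7 · |-4 9; 1 -6| = 7·(24 − 9) = 105
  − 3 · |-8 -3; 1 -6| = −3·(48 − (-3)) = -153
  + 4 · |-8 -3; -4 9| = 4·(-72 − 12) = -336
Sum: (105) + (-153) + (-336) = -384

-384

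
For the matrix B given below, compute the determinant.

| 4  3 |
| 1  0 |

-3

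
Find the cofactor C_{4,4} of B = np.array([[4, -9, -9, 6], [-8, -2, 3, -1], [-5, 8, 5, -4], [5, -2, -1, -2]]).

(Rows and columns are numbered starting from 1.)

305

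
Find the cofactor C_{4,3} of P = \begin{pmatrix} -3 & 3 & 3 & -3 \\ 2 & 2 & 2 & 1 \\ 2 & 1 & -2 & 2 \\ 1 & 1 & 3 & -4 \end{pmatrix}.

The cofactor is 9.

Delete row 4 and column 3; the remaining 3×3 submatrix is [-3 3 -3; 2 2 1; 2 1 2].
Its determinant is -9.
The cofactor carries sign (−1)^(4+3) = −1, so C_{4,3} = −(-9) = 9.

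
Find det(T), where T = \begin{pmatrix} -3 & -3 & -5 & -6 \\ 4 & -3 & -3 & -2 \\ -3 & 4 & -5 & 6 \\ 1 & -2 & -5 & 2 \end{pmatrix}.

Expand along row 1:
  + (-3) · M_11   where M_11 = det([-3 -3 -2; 4 -5 6; -2 -5 2]) = 60
  − (-3) · M_12   where M_12 = det([4 -3 -2; -3 -5 6; 1 -5 2]) = 4
  + (-5) · M_13   where M_13 = det([4 -3 -2; -3 4 6; 1 -2 2]) = 40
  − (-6) · M_14   where M_14 = det([4 -3 -3; -3 4 -5; 1 -2 -5]) = -66
det = (+1)·(-3)·(60) + (-1)·(-3)·(4) + (+1)·(-5)·(40) + (-1)·(-6)·(-66) = -764

The determinant is -764.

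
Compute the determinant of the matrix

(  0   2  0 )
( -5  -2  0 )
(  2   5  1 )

Expand along row 1:
  − 2 · |-5 0; 2 1| = −2·(-5 − 0) = 10

10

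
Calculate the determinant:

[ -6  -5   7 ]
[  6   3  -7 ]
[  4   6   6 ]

Expand along column 1:
  + (-6) · |3 -7; 6 6| = (-6)·(18 − (-42)) = -360
  − 6 · |-5 7; 6 6| = −6·(-30 − 42) = 432
  + 4 · |-5 7; 3 -7| = 4·(35 − 21) = 56
Sum: (-360) + (432) + (56) = 128

128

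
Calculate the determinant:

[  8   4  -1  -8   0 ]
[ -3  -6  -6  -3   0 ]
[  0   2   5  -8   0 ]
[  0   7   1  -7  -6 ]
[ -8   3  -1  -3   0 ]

36972

Expand along column 5 (it has 4 zeros):
  − (-6) · M_45   where M_45 = det([8 4 -1 -8; -3 -6 -6 -3; 0 2 5 -8; -8 3 -1 -3]) = 6162
det = (-1)·(-6)·(6162) = 36972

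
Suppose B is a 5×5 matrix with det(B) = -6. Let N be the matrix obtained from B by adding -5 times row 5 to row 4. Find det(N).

-6

Adding a multiple of one row to another leaves the determinant unchanged.
det(N) = (1)·(-6) = -6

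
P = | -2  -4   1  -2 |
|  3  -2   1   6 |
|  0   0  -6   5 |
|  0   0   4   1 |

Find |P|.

P is block upper-triangular with a 2×2 block and a 2×2 block on the diagonal, so its determinant equals the product of the determinants of the diagonal blocks.
det of the 2×2 block = 16
det of the 2×2 block = -26
det = (16)·(-26) = -416

The determinant is -416.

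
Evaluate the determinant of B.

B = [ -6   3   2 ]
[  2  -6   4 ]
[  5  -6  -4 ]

Expand along column 1:
  + (-6) · |-6 4; -6 -4| = (-6)·(24 − (-24)) = -288
  − 2 · |3 2; -6 -4| = −2·(-12 − (-12)) = 0
  + 5 · |3 2; -6 4| = 5·(12 − (-12)) = 120
Sum: (-288) + (0) + (120) = -168

|B| = -168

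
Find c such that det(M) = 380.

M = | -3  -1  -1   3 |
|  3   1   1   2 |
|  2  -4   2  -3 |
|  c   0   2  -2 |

Expanding along the row containing c, det(M) is linear in c: det(M) = (-30)·c + (140).
Set (-30)·c + (140) = 380  ⇒  (-30)·c = 240  ⇒  c = -8.

-8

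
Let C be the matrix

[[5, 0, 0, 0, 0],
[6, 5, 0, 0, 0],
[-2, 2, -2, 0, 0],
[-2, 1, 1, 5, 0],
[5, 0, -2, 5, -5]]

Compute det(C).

C is lower triangular, so det(C) is the product of the diagonal entries:
det = (5) · (5) · (-2) · (5) · (-5) = 1250

det(C) = 1250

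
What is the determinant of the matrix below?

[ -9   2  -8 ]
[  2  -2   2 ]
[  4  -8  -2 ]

The determinant is -92.

Expand along row 1:
  + (-9) · |-2 2; -8 -2| = (-9)·(4 − (-16)) = -180
  − 2 · |2 2; 4 -2| = −2·(-4 − 8) = 24
  + (-8) · |2 -2; 4 -8| = (-8)·(-16 − (-8)) = 64
Sum: (-180) + (24) + (64) = -92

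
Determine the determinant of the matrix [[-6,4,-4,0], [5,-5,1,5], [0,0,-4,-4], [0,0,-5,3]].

The matrix is block upper-triangular with a 2×2 block and a 2×2 block on the diagonal, so its determinant equals the product of the determinants of the diagonal blocks.
det of the 2×2 block = 10
det of the 2×2 block = -32
det = (10)·(-32) = -320

-320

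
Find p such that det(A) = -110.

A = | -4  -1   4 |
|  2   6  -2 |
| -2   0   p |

p = 7

Expanding along the column containing p, det(A) is linear in p: det(A) = (-22)·p + (44).
Set (-22)·p + (44) = -110  ⇒  (-22)·p = -154  ⇒  p = 7.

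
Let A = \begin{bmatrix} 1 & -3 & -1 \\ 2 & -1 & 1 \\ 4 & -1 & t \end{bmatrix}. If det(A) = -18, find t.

Expanding along the column containing t, det(A) is linear in t: det(A) = (5)·t + (-13).
Set (5)·t + (-13) = -18  ⇒  (5)·t = -5  ⇒  t = -1.

-1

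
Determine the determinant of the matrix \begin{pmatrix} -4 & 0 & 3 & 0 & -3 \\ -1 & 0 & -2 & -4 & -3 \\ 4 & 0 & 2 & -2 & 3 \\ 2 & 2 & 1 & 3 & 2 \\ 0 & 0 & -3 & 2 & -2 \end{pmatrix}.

Expand along column 2 (it has 4 zeros):
  + (2) · M_42   where M_42 = det([-4 3 0 -3; -1 -2 -4 -3; 4 2 -2 3; 0 -3 2 -2]) = 240
det = (+1)·(2)·(240) = 480

480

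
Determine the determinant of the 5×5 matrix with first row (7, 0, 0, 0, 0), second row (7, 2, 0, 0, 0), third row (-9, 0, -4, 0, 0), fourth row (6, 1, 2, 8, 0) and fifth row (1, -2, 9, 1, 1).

The determinant is -448.

The matrix is lower triangular, so the determinant is the product of the diagonal entries:
det = (7) · (2) · (-4) · (8) · (1) = -448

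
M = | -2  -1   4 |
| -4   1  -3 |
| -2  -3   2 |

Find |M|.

|M| = 56

Expand along column 1:
  + (-2) · |1 -3; -3 2| = (-2)·(2 − 9) = 14
  − (-4) · |-1 4; -3 2| = −(-4)·(-2 − (-12)) = 40
  + (-2) · |-1 4; 1 -3| = (-2)·(3 − 4) = 2
Sum: (14) + (40) + (2) = 56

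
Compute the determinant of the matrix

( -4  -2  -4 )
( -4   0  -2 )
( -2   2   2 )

-8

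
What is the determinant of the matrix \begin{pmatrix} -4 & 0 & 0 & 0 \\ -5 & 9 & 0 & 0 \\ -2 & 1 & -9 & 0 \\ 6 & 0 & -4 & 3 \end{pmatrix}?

The matrix is lower triangular, so the determinant is the product of the diagonal entries:
det = (-4) · (9) · (-9) · (3) = 972

The determinant is 972.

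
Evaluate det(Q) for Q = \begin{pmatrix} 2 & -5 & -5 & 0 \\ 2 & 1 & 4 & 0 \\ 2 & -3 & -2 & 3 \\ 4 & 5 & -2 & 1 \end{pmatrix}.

The determinant is 522.

Expand along column 4 (it has 2 zeros):
  − (3) · M_34   where M_34 = det([2 -5 -5; 2 1 4; 4 5 -2]) = -174
  + (1) · M_44   where M_44 = det([2 -5 -5; 2 1 4; 2 -3 -2]) = 0
det = (-1)·(3)·(-174) + (+1)·(1)·(0) = 522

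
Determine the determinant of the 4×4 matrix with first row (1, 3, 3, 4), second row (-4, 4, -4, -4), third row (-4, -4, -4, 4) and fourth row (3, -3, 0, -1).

Expand along row 4 (it has 1 zero):
  − (3) · M_41   where M_41 = det([3 3 4; 4 -4 -4; -4 -4 4]) = -224
  + (-3) · M_42   where M_42 = det([1 3 4; -4 -4 -4; -4 -4 4]) = 64
  + (-1) · M_44   where M_44 = det([1 3 3; -4 4 -4; -4 -4 -4]) = 64
det = (-1)·(3)·(-224) + (+1)·(-3)·(64) + (+1)·(-1)·(64) = 416

The determinant is 416.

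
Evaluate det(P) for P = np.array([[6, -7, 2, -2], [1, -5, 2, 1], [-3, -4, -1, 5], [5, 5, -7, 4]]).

det(P) = 581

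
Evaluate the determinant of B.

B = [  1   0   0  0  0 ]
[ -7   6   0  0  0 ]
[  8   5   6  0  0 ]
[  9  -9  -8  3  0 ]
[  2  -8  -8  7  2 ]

det(B) = 216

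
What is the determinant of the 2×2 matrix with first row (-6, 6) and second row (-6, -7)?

78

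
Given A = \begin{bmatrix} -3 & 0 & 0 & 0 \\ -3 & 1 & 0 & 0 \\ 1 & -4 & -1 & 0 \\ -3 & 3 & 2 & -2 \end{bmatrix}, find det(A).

A is lower triangular, so det(A) is the product of the diagonal entries:
det = (-3) · (1) · (-1) · (-2) = -6

det(A) = -6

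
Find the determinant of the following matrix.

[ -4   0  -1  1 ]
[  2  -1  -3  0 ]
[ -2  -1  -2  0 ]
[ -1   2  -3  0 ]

Expand along column 4 (it has 3 zeros):
  − (1) · M_14   where M_14 = det([2 -1 -3; -2 -1 -2; -1 2 -3]) = 33
det = (-1)·(1)·(33) = -33

-33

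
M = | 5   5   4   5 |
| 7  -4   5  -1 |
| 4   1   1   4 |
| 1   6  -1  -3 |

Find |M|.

det(M) = -1104

Expand along row 1:
  + (5) · M_11   where M_11 = det([-4 5 -1; 1 1 4; 6 -1 -3]) = 138
  − (5) · M_12   where M_12 = det([7 5 -1; 4 1 4; 1 -1 -3]) = 92
  + (4) · M_13   where M_13 = det([7 -4 -1; 4 1 4; 1 6 -3]) = -276
  − (5) · M_14   where M_14 = det([7 -4 5; 4 1 1; 1 6 -1]) = 46
det = (+1)·(5)·(138) + (-1)·(5)·(92) + (+1)·(4)·(-276) + (-1)·(5)·(46) = -1104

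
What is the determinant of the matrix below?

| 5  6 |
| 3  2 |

-8

det = 5·2 − 6·3 = 10 − 18 = -8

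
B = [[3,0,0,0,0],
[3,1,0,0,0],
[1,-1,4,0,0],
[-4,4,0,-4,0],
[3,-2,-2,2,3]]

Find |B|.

-144

B is lower triangular, so det(B) is the product of the diagonal entries:
det = (3) · (1) · (4) · (-4) · (3) = -144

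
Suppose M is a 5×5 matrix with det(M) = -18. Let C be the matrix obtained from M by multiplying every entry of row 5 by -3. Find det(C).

Scaling one row by -3 multiplies the determinant by -3.
det(C) = (-3)·(-18) = 54

|C| = 54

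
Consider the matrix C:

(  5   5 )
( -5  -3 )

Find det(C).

det(C) = 5·(-3) − 5·(-5) = -15 − (-25) = 10

10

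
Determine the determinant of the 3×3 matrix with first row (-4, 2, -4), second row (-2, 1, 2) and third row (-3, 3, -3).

24

Expand along row 1:
  + (-4) · |1 2; 3 -3| = (-4)·(-3 − 6) = 36
  − 2 · |-2 2; -3 -3| = −2·(6 − (-6)) = -24
  + (-4) · |-2 1; -3 3| = (-4)·(-6 − (-3)) = 12
Sum: (36) + (-24) + (12) = 24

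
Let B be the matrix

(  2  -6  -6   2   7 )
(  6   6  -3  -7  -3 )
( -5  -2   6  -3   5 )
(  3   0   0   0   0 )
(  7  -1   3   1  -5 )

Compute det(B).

Expand along row 4 (it has 4 zeros):
  − (3) · M_41   where M_41 = det([-6 -6 2 7; 6 -3 -7 -3; -2 6 -3 5; -1 3 1 -5]) = 2445
det = (-1)·(3)·(2445) = -7335

-7335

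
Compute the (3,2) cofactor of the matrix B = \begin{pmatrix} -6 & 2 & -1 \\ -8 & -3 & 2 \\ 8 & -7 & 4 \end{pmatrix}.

The cofactor is 20.

Delete row 3 and column 2; the remaining 2×2 submatrix is [-6 -1; -8 2].
Its determinant is (-6)·2 − (-1)·(-8) = -20.
The cofactor carries sign (−1)^(3+2) = −1, so C_{3,2} = −(-20) = 20.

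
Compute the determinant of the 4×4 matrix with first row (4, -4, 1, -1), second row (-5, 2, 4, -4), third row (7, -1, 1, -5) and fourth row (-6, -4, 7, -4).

81

Expand along row 1:
  + (4) · M_11   where M_11 = det([2 4 -4; -1 1 -5; -4 7 -4]) = 138
  − (-4) · M_12   where M_12 = det([-5 4 -4; 7 1 -5; -6 7 -4]) = -143
  + (1) · M_13   where M_13 = det([-5 2 -4; 7 -1 -5; -6 -4 -4]) = 332
  − (-1) · M_14   where M_14 = det([-5 2 4; 7 -1 1; -6 -4 7]) = -231
det = (+1)·(4)·(138) + (-1)·(-4)·(-143) + (+1)·(1)·(332) + (-1)·(-1)·(-231) = 81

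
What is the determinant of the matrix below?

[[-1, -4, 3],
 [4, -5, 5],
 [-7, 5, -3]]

57

Expand along column 1:
  + (-1) · |-5 5; 5 -3| = (-1)·(15 − 25) = 10
  − 4 · |-4 3; 5 -3| = −4·(12 − 15) = 12
  + (-7) · |-4 3; -5 5| = (-7)·(-20 − (-15)) = 35
Sum: (10) + (12) + (35) = 57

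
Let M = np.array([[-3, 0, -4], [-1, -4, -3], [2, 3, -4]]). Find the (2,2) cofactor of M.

The cofactor is 20.

Delete row 2 and column 2; the remaining 2×2 submatrix is [-3 -4; 2 -4].
Its determinant is (-3)·(-4) − (-4)·2 = 20.
The cofactor carries sign (−1)^(2+2) = +1, so C_{2,2} = +(20) = 20.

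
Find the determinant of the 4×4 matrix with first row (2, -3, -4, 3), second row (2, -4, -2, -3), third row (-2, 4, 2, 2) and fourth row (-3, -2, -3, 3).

The determinant is 44.

Expand along row 1:
  + (2) · M_11   where M_11 = det([-4 -2 -3; 4 2 2; -2 -3 3]) = 8
  − (-3) · M_12   where M_12 = det([2 -2 -3; -2 2 2; -3 -3 3]) = -12
  + (-4) · M_13   where M_13 = det([2 -4 -3; -2 4 2; -3 -2 3]) = -16
  − (3) · M_14   where M_14 = det([2 -4 -2; -2 4 2; -3 -2 -3]) = 0
det = (+1)·(2)·(8) + (-1)·(-3)·(-12) + (+1)·(-4)·(-16) + (-1)·(3)·(0) = 44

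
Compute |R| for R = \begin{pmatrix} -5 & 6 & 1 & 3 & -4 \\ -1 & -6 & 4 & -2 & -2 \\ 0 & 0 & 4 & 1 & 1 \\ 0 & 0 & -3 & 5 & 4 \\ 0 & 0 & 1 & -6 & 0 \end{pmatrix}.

4068

R is block upper-triangular with a 2×2 block and a 3×3 block on the diagonal, so its determinant equals the product of the determinants of the diagonal blocks.
det of the 2×2 block = 36
det of the 3×3 block = 113
det = (36)·(113) = 4068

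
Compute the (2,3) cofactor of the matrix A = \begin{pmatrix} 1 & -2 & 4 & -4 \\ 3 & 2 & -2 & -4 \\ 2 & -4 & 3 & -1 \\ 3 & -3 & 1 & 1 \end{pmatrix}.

The cofactor is 21.

Delete row 2 and column 3; the remaining 3×3 submatrix is [1 -2 -4; 2 -4 -1; 3 -3 1].
Its determinant is -21.
The cofactor carries sign (−1)^(2+3) = −1, so C_{2,3} = −(-21) = 21.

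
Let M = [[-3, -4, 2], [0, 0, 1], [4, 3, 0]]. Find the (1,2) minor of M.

The minor is -4.

Delete row 1 and column 2; the remaining 2×2 submatrix is [0 1; 4 0].
Its determinant is 0·0 − 1·4 = -4.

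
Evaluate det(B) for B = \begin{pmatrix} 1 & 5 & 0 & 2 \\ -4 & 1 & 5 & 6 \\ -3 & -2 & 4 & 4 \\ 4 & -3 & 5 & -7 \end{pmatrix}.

Expand along row 1 (it has 1 zero):
  + (1) · M_11   where M_11 = det([1 5 6; -2 4 4; -3 5 -7]) = -166
  − (5) · M_12   where M_12 = det([-4 5 6; -3 4 4; 4 5 -7]) = -19
  − (2) · M_14   where M_14 = det([-4 1 5; -3 -2 4; 4 -3 5]) = 108
det = (+1)·(1)·(-166) + (-1)·(5)·(-19) + (-1)·(2)·(108) = -287

The determinant is -287.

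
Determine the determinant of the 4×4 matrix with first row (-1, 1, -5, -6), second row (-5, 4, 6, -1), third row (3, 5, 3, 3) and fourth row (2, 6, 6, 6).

Expand along row 1:
  + (-1) · M_11   where M_11 = det([4 6 -1; 5 3 3; 6 6 6]) = -84
  − (1) · M_12   where M_12 = det([-5 6 -1; 3 3 3; 2 6 6]) = -84
  + (-5) · M_13   where M_13 = det([-5 4 -1; 3 5 3; 2 6 6]) = -116
  − (-6) · M_14   where M_14 = det([-5 4 6; 3 5 3; 2 6 6]) = -60
det = (+1)·(-1)·(-84) + (-1)·(1)·(-84) + (+1)·(-5)·(-116) + (-1)·(-6)·(-60) = 388

388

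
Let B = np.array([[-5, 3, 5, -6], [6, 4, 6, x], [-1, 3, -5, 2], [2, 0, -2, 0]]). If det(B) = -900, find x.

x = 1

Expanding along the column containing x, det(B) is linear in x: det(B) = (-36)·x + (-864).
Set (-36)·x + (-864) = -900  ⇒  (-36)·x = -36  ⇒  x = 1.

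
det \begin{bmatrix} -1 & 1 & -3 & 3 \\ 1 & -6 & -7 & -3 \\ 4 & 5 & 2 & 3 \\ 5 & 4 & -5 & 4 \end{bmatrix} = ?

Expand along row 1:
  + (-1) · M_11   where M_11 = det([-6 -7 -3; 5 2 3; 4 -5 4]) = 17
  − (1) · M_12   where M_12 = det([1 -7 -3; 4 2 3; 5 -5 4]) = 120
  + (-3) · M_13   where M_13 = det([1 -6 -3; 4 5 3; 5 4 4]) = 41
  − (3) · M_14   where M_14 = det([1 -6 -7; 4 5 2; 5 4 -5]) = -150
det = (+1)·(-1)·(17) + (-1)·(1)·(120) + (+1)·(-3)·(41) + (-1)·(3)·(-150) = 190

190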